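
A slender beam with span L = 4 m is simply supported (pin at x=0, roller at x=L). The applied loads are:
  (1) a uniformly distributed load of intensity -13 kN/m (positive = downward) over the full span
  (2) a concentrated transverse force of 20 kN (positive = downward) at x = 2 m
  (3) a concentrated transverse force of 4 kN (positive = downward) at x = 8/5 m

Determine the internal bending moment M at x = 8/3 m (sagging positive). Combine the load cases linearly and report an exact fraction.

Load 1 — uniform load w=-13 kN/m over full span:
  M_1 = wx(L-x)/2 = (-13)·(8/3)·(4-(8/3))/2 = -208/9 kN·m
Load 2 — point force P=20 kN at a=2 m (b=L-a=2):
  M_2 = Pa(L-x)/L  [x>a] = 20·2·(4-(8/3))/4 = 40/3 kN·m
Load 3 — point force P=4 kN at a=8/5 m (b=L-a=12/5):
  M_3 = Pa(L-x)/L  [x>a] = 4·(8/5)·(4-(8/3))/4 = 32/15 kN·m
Superposition: M = Σ M_i = -344/45 kN·m ≈ -7.644444 kN·m

M(8/3) = -344/45 kN·m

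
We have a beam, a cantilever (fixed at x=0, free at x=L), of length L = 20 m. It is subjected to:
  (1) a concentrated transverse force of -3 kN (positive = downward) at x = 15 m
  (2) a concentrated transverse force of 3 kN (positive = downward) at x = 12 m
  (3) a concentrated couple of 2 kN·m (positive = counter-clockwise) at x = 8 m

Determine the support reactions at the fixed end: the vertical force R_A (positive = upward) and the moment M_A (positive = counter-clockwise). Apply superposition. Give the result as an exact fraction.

R_A = 0 kN, M_A = -11 kN·m

Load 1 — point force P=-3 kN at a=15 m (b=L-a=5):
  R_A = P = (-3) = -3 kN
  M_A = Pa = (-3)·15 = -45 kN·m
Load 2 — point force P=3 kN at a=12 m (b=L-a=8):
  R_A = P = 3 kN
  M_A = Pa = 3·12 = 36 kN·m
Load 3 — applied couple M₀=2 kN·m at a=8 m (b=L-a=12):
  R_A = 0 kN
  M_A = -M₀ = -2 kN·m
Superposition: R_A = 0 kN, M_A = -11 kN·m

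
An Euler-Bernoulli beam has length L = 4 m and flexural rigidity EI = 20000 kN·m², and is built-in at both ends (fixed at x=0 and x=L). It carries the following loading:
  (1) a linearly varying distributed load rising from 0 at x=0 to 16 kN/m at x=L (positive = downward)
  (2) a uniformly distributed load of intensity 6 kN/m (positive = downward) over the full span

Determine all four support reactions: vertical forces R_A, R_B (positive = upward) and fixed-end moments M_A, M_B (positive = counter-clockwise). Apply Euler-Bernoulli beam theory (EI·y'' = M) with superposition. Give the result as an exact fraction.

R_A = 108/5 kN, M_A = 248/15 kN·m, R_B = 172/5 kN, M_B = -104/5 kN·m

Load 1 — triangular load w₀=16 kN/m (0→w₀ over full span):
  R_A = 3w₀L/20 = 3·16·4/20 = 48/5 kN
  M_A = w₀L²/30 = 16·4²/30 = 128/15 kN·m
  R_B = 7w₀L/20 = 7·16·4/20 = 112/5 kN
  M_B = -w₀L²/20 = -16·4²/20 = -64/5 kN·m
Load 2 — uniform load w=6 kN/m over full span:
  R_A = wL/2 = 6·4/2 = 12 kN
  M_A = wL²/12 = 6·4²/12 = 8 kN·m
  R_B = wL/2 = 6·4/2 = 12 kN
  M_B = -wL²/12 = -6·4²/12 = -8 kN·m
Superposition: R_A = 108/5 kN, M_A = 248/15 kN·m, R_B = 172/5 kN, M_B = -104/5 kN·m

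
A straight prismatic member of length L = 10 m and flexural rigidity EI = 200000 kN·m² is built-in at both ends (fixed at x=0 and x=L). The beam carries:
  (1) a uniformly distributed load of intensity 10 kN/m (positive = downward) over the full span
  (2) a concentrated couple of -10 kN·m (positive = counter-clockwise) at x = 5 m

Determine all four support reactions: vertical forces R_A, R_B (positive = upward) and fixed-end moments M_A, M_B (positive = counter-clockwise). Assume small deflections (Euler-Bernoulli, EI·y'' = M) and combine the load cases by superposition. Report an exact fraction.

R_A = 97/2 kN, M_A = 485/6 kN·m, R_B = 103/2 kN, M_B = -515/6 kN·m

Load 1 — uniform load w=10 kN/m over full span:
  R_A = wL/2 = 10·10/2 = 50 kN
  M_A = wL²/12 = 10·10²/12 = 250/3 kN·m
  R_B = wL/2 = 10·10/2 = 50 kN
  M_B = -wL²/12 = -10·10²/12 = -250/3 kN·m
Load 2 — applied couple M₀=-10 kN·m at a=5 m (b=L-a=5):
  R_A = 6M₀ab/L³ = 6·(-10)·5·5/10³ = -3/2 kN
  M_A = M₀b(2a-b)/L² = (-10)·5·(2·5-5)/10² = -5/2 kN·m
  R_B = -6M₀ab/L³ = -6·(-10)·5·5/10³ = 3/2 kN
  M_B = M₀a(2b-a)/L² = (-10)·5·(2·5-5)/10² = -5/2 kN·m
Superposition: R_A = 97/2 kN, M_A = 485/6 kN·m, R_B = 103/2 kN, M_B = -515/6 kN·m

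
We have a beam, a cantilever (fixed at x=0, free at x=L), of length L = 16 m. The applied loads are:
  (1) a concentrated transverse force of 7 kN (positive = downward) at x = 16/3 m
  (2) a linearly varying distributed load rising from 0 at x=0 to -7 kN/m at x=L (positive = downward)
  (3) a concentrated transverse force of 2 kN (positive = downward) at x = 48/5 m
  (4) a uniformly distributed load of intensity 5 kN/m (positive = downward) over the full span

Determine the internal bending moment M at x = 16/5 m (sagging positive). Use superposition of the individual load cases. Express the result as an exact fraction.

M(16/5) = -6304/375 kN·m

Load 1 — point force P=7 kN at a=16/3 m (b=L-a=32/3):
  M_1 = -P(a-x)  [x≤a] = -7·((16/3)-(16/5)) = -224/15 kN·m
Load 2 — triangular load w₀=-7 kN/m (0→w₀ over full span):
  M_2 = w₀Lx/2 - w₀L²/3 - w₀x³/(6L) = (-7)·16·(16/5)/2 - (-7)·16²/3 - (-7)·(16/5)³/(6·16) = 157696/375 kN·m
Load 3 — point force P=2 kN at a=48/5 m (b=L-a=32/5):
  M_3 = -P(a-x)  [x≤a] = -2·((48/5)-(16/5)) = -64/5 kN·m
Load 4 — uniform load w=5 kN/m over full span:
  M_4 = -w(L-x)²/2 = -5·(16-(16/5))²/2 = -2048/5 kN·m
Superposition: M = Σ M_i = -6304/375 kN·m ≈ -16.810667 kN·m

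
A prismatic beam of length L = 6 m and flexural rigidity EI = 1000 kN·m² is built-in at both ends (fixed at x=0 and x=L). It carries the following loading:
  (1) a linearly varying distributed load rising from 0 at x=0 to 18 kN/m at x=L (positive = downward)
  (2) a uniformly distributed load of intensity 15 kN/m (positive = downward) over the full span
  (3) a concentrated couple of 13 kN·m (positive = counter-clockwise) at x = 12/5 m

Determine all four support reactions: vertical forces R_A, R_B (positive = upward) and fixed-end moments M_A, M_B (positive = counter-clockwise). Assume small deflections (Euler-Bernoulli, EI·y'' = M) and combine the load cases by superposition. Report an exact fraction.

R_A = 1608/25 kN, M_A = 1704/25 kN·m, R_B = 1992/25 kN, M_B = -1831/25 kN·m

Load 1 — triangular load w₀=18 kN/m (0→w₀ over full span):
  R_A = 3w₀L/20 = 3·18·6/20 = 81/5 kN
  M_A = w₀L²/30 = 18·6²/30 = 108/5 kN·m
  R_B = 7w₀L/20 = 7·18·6/20 = 189/5 kN
  M_B = -w₀L²/20 = -18·6²/20 = -162/5 kN·m
Load 2 — uniform load w=15 kN/m over full span:
  R_A = wL/2 = 15·6/2 = 45 kN
  M_A = wL²/12 = 15·6²/12 = 45 kN·m
  R_B = wL/2 = 15·6/2 = 45 kN
  M_B = -wL²/12 = -15·6²/12 = -45 kN·m
Load 3 — applied couple M₀=13 kN·m at a=12/5 m (b=L-a=18/5):
  R_A = 6M₀ab/L³ = 6·13·(12/5)·(18/5)/6³ = 78/25 kN
  M_A = M₀b(2a-b)/L² = 13·(18/5)·(2·(12/5)-(18/5))/6² = 39/25 kN·m
  R_B = -6M₀ab/L³ = -6·13·(12/5)·(18/5)/6³ = -78/25 kN
  M_B = M₀a(2b-a)/L² = 13·(12/5)·(2·(18/5)-(12/5))/6² = 104/25 kN·m
Superposition: R_A = 1608/25 kN, M_A = 1704/25 kN·m, R_B = 1992/25 kN, M_B = -1831/25 kN·m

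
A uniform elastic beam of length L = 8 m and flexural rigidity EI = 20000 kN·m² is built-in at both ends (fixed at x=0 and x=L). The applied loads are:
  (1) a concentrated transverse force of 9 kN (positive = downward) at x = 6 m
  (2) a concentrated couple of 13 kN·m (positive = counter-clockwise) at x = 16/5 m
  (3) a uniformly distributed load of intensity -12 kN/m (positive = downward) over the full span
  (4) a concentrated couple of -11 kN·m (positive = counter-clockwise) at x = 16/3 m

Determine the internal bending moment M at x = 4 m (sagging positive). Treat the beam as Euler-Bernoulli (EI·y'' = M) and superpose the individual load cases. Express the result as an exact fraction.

M(4) = -2317/60 kN·m

Load 1 — point force P=9 kN at a=6 m (b=L-a=2):
  M_1 = Pb²(3a+b)x/L³ - Pab²/L²  [x≤a] = 9·2²·(3·6+2)·4/8³ - 9·6·2²/8² = 9/4 kN·m
Load 2 — applied couple M₀=13 kN·m at a=16/5 m (b=L-a=24/5):
  M_2 = R_Ax - M_A - M₀  [x>a] with R_A=117/50, M_A=39/25 = (117/50)·4 - (39/25) - 13 = -26/5 kN·m
Load 3 — uniform load w=-12 kN/m over full span:
  M_3 = wLx/2 - wL²/12 - wx²/2 = (-12)·8·4/2 - (-12)·8²/12 - (-12)·4²/2 = -32 kN·m
Load 4 — applied couple M₀=-11 kN·m at a=16/3 m (b=L-a=8/3):
  M_4 = R_Ax - M_A  [x≤a] with R_A=-11/6, M_A=-11/3 = (-11/6)·4 - (-11/3) = -11/3 kN·m
Superposition: M = Σ M_i = -2317/60 kN·m ≈ -38.616667 kN·m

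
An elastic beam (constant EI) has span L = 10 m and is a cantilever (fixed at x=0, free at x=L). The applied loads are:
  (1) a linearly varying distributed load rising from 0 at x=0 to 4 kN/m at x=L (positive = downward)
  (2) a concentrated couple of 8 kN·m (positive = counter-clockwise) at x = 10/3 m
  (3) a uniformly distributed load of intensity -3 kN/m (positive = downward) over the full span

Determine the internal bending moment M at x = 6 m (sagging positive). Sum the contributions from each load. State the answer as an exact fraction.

M(6) = -56/15 kN·m

Load 1 — triangular load w₀=4 kN/m (0→w₀ over full span):
  M_1 = w₀Lx/2 - w₀L²/3 - w₀x³/(6L) = 4·10·6/2 - 4·10²/3 - 4·6³/(6·10) = -416/15 kN·m
Load 2 — applied couple M₀=8 kN·m at a=10/3 m (b=L-a=20/3):
  M_2 = 0  [x>a] = 0 kN·m
Load 3 — uniform load w=-3 kN/m over full span:
  M_3 = -w(L-x)²/2 = -(-3)·(10-6)²/2 = 24 kN·m
Superposition: M = Σ M_i = -56/15 kN·m ≈ -3.733333 kN·m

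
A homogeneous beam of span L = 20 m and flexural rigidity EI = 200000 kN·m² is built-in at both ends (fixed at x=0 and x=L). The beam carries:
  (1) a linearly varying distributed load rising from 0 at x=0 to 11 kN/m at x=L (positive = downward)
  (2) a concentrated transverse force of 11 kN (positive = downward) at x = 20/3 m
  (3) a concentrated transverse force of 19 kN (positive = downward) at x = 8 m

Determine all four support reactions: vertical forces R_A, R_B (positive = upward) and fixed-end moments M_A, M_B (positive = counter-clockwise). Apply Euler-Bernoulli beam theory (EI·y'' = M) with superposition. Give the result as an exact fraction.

Load 1 — triangular load w₀=11 kN/m (0→w₀ over full span):
  R_A = 3w₀L/20 = 3·11·20/20 = 33 kN
  M_A = w₀L²/30 = 11·20²/30 = 440/3 kN·m
  R_B = 7w₀L/20 = 7·11·20/20 = 77 kN
  M_B = -w₀L²/20 = -11·20²/20 = -220 kN·m
Load 2 — point force P=11 kN at a=20/3 m (b=L-a=40/3):
  R_A = Pb²(3a+b)/L³ = 11·(40/3)²·(3·(20/3)+(40/3))/20³ = 220/27 kN
  M_A = Pab²/L² = 11·(20/3)·(40/3)²/20² = 880/27 kN·m
  R_B = Pa²(a+3b)/L³ = 11·(20/3)²·((20/3)+3·(40/3))/20³ = 77/27 kN
  M_B = -Pa²b/L² = -11·(20/3)²·(40/3)/20² = -440/27 kN·m
Load 3 — point force P=19 kN at a=8 m (b=L-a=12):
  R_A = Pb²(3a+b)/L³ = 19·12²·(3·8+12)/20³ = 1539/125 kN
  M_A = Pab²/L² = 19·8·12²/20² = 1368/25 kN·m
  R_B = Pa²(a+3b)/L³ = 19·8²·(8+3·12)/20³ = 836/125 kN
  M_B = -Pa²b/L² = -19·8²·12/20² = -912/25 kN·m
Superposition: R_A = 180428/3375 kN, M_A = 157936/675 kN·m, R_B = 292072/3375 kN, M_B = -184124/675 kN·m

R_A = 180428/3375 kN, M_A = 157936/675 kN·m, R_B = 292072/3375 kN, M_B = -184124/675 kN·m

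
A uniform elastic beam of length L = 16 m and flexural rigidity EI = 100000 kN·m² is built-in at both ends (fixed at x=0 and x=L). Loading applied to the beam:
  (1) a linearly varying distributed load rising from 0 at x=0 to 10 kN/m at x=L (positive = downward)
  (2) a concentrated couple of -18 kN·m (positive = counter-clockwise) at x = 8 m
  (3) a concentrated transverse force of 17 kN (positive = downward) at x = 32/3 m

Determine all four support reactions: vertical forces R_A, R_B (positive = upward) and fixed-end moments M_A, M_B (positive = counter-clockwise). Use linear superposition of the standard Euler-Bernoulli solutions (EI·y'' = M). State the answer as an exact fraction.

Load 1 — triangular load w₀=10 kN/m (0→w₀ over full span):
  R_A = 3w₀L/20 = 3·10·16/20 = 24 kN
  M_A = w₀L²/30 = 10·16²/30 = 256/3 kN·m
  R_B = 7w₀L/20 = 7·10·16/20 = 56 kN
  M_B = -w₀L²/20 = -10·16²/20 = -128 kN·m
Load 2 — applied couple M₀=-18 kN·m at a=8 m (b=L-a=8):
  R_A = 6M₀ab/L³ = 6·(-18)·8·8/16³ = -27/16 kN
  M_A = M₀b(2a-b)/L² = (-18)·8·(2·8-8)/16² = -9/2 kN·m
  R_B = -6M₀ab/L³ = -6·(-18)·8·8/16³ = 27/16 kN
  M_B = M₀a(2b-a)/L² = (-18)·8·(2·8-8)/16² = -9/2 kN·m
Load 3 — point force P=17 kN at a=32/3 m (b=L-a=16/3):
  R_A = Pb²(3a+b)/L³ = 17·(16/3)²·(3·(32/3)+(16/3))/16³ = 119/27 kN
  M_A = Pab²/L² = 17·(32/3)·(16/3)²/16² = 544/27 kN·m
  R_B = Pa²(a+3b)/L³ = 17·(32/3)²·((32/3)+3·(16/3))/16³ = 340/27 kN
  M_B = -Pa²b/L² = -17·(32/3)²·(16/3)/16² = -1088/27 kN·m
Superposition: R_A = 11543/432 kN, M_A = 5453/54 kN·m, R_B = 30361/432 kN, M_B = -9331/54 kN·m

R_A = 11543/432 kN, M_A = 5453/54 kN·m, R_B = 30361/432 kN, M_B = -9331/54 kN·m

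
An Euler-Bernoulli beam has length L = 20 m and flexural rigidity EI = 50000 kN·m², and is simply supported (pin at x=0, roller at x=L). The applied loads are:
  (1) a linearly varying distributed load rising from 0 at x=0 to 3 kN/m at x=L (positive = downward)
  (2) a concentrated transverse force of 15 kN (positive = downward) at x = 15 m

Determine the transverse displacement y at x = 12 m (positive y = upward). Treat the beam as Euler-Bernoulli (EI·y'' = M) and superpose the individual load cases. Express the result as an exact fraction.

y(12) = -238177/2500000 m

Load 1 — triangular load w₀=3 kN/m (0→w₀ over full span):
  y_1 = -w₀x(7L⁴-10L²x²+3x⁴)/(360LEI) = -3·12·(7·20⁴-10·20²·12²+3·12⁴)/(360·20·50000) = -4736/78125 m
Load 2 — point force P=15 kN at a=15 m (b=L-a=5):
  y_2 = -Pbx(L²-b²-x²)/(6LEI)  [x≤a] = -15·5·12·(20²-5²-12²)/(6·20·50000) = -693/20000 m
Superposition: y = Σ y_i = -238177/2500000 m ≈ -0.095271 m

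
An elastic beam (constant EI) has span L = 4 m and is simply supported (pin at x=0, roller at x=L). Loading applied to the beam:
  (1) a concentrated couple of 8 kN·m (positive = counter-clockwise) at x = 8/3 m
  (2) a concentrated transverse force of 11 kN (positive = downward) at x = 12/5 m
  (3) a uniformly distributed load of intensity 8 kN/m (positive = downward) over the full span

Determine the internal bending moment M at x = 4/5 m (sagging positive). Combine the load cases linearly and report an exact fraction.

M(4/5) = 384/25 kN·m

Load 1 — applied couple M₀=8 kN·m at a=8/3 m (b=L-a=4/3):
  M_1 = M₀x/L  [x≤a] = 8·(4/5)/4 = 8/5 kN·m
Load 2 — point force P=11 kN at a=12/5 m (b=L-a=8/5):
  M_2 = Pbx/L  [x≤a] = 11·(8/5)·(4/5)/4 = 88/25 kN·m
Load 3 — uniform load w=8 kN/m over full span:
  M_3 = wx(L-x)/2 = 8·(4/5)·(4-(4/5))/2 = 256/25 kN·m
Superposition: M = Σ M_i = 384/25 kN·m ≈ 15.360000 kN·m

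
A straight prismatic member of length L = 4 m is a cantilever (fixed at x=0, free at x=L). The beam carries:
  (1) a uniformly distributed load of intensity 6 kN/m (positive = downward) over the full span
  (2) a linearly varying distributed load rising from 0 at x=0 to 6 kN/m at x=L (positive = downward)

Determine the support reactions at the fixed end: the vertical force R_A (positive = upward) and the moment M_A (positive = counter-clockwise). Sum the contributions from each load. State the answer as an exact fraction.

Load 1 — uniform load w=6 kN/m over full span:
  R_A = wL = 6·4 = 24 kN
  M_A = wL²/2 = 6·4²/2 = 48 kN·m
Load 2 — triangular load w₀=6 kN/m (0→w₀ over full span):
  R_A = w₀L/2 = 6·4/2 = 12 kN
  M_A = w₀L²/3 = 6·4²/3 = 32 kN·m
Superposition: R_A = 36 kN, M_A = 80 kN·m

R_A = 36 kN, M_A = 80 kN·m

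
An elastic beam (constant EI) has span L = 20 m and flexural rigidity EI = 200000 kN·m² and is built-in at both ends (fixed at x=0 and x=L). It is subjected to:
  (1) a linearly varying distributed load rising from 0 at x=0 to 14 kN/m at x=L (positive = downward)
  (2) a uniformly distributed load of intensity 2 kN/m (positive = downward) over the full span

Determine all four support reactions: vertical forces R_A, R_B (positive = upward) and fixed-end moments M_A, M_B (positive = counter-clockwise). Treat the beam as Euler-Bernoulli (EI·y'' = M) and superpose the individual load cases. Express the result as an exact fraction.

Load 1 — triangular load w₀=14 kN/m (0→w₀ over full span):
  R_A = 3w₀L/20 = 3·14·20/20 = 42 kN
  M_A = w₀L²/30 = 14·20²/30 = 560/3 kN·m
  R_B = 7w₀L/20 = 7·14·20/20 = 98 kN
  M_B = -w₀L²/20 = -14·20²/20 = -280 kN·m
Load 2 — uniform load w=2 kN/m over full span:
  R_A = wL/2 = 2·20/2 = 20 kN
  M_A = wL²/12 = 2·20²/12 = 200/3 kN·m
  R_B = wL/2 = 2·20/2 = 20 kN
  M_B = -wL²/12 = -2·20²/12 = -200/3 kN·m
Superposition: R_A = 62 kN, M_A = 760/3 kN·m, R_B = 118 kN, M_B = -1040/3 kN·m

R_A = 62 kN, M_A = 760/3 kN·m, R_B = 118 kN, M_B = -1040/3 kN·m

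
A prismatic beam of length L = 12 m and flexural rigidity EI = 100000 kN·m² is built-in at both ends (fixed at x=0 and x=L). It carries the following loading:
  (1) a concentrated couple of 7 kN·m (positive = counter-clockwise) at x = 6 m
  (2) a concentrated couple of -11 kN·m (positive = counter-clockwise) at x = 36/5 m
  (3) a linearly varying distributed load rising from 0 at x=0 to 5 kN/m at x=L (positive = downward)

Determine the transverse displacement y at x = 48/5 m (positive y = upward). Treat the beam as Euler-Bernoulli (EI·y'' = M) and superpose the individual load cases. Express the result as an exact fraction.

y(48/5) = -93231/156250000 m

Load 1 — applied couple M₀=7 kN·m at a=6 m (b=L-a=6):
  y_1 = (R_Ax³/6 - M_Ax²/2 - M₀(x-a)²/2)/EI  [x>a] with R_A=7/8, M_A=7/4 = ((7/8)·(48/5)³/6 - (7/4)·(48/5)²/2 - 7·((48/5)-6)²/2)/100000 = 189/6250000 m
Load 2 — applied couple M₀=-11 kN·m at a=36/5 m (b=L-a=24/5):
  y_2 = (R_Ax³/6 - M_Ax²/2 - M₀(x-a)²/2)/EI  [x>a] with R_A=-33/25, M_A=-88/25 = ((-33/25)·(48/5)³/6 - (-88/25)·(48/5)²/2 - (-11)·((48/5)-(36/5))²/2)/100000 = -297/39062500 m
Load 3 — triangular load w₀=5 kN/m (0→w₀ over full span):
  y_3 = -w₀x²(L-x)²(x+2L)/(120LEI) = -5·(48/5)²·(12-(48/5))²·((48/5)+2·12)/(120·12·100000) = -6048/9765625 m
Superposition: y = Σ y_i = -93231/156250000 m ≈ -0.000597 m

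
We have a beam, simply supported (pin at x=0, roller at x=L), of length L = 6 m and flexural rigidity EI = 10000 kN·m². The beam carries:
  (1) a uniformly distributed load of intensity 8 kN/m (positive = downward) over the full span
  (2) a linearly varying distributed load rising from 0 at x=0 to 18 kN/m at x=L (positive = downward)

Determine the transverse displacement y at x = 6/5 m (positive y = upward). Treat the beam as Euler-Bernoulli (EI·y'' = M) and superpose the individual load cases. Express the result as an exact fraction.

y(6/5) = -161892/9765625 m

Load 1 — uniform load w=8 kN/m over full span:
  y_1 = -wx(L³-2Lx²+x³)/(24EI) = -8·(6/5)·(6³-2·6·(6/5)²+(6/5)³)/(24·10000) = -3132/390625 m
Load 2 — triangular load w₀=18 kN/m (0→w₀ over full span):
  y_2 = -w₀x(7L⁴-10L²x²+3x⁴)/(360LEI) = -18·(6/5)·(7·6⁴-10·6²·(6/5)²+3·(6/5)⁴)/(360·6·10000) = -83592/9765625 m
Superposition: y = Σ y_i = -161892/9765625 m ≈ -0.016578 m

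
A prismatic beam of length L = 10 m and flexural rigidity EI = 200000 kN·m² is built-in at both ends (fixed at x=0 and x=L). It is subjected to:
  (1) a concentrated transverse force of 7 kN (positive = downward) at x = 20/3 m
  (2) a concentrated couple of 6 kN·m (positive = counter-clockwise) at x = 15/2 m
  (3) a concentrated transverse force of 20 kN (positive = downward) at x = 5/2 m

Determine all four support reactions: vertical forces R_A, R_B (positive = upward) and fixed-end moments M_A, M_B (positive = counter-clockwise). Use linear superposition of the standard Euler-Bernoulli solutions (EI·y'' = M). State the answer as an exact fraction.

Load 1 — point force P=7 kN at a=20/3 m (b=L-a=10/3):
  R_A = Pb²(3a+b)/L³ = 7·(10/3)²·(3·(20/3)+(10/3))/10³ = 49/27 kN
  M_A = Pab²/L² = 7·(20/3)·(10/3)²/10² = 140/27 kN·m
  R_B = Pa²(a+3b)/L³ = 7·(20/3)²·((20/3)+3·(10/3))/10³ = 140/27 kN
  M_B = -Pa²b/L² = -7·(20/3)²·(10/3)/10² = -280/27 kN·m
Load 2 — applied couple M₀=6 kN·m at a=15/2 m (b=L-a=5/2):
  R_A = 6M₀ab/L³ = 6·6·(15/2)·(5/2)/10³ = 27/40 kN
  M_A = M₀b(2a-b)/L² = 6·(5/2)·(2·(15/2)-(5/2))/10² = 15/8 kN·m
  R_B = -6M₀ab/L³ = -6·6·(15/2)·(5/2)/10³ = -27/40 kN
  M_B = M₀a(2b-a)/L² = 6·(15/2)·(2·(5/2)-(15/2))/10² = -9/8 kN·m
Load 3 — point force P=20 kN at a=5/2 m (b=L-a=15/2):
  R_A = Pb²(3a+b)/L³ = 20·(15/2)²·(3·(5/2)+(15/2))/10³ = 135/8 kN
  M_A = Pab²/L² = 20·(5/2)·(15/2)²/10² = 225/8 kN·m
  R_B = Pa²(a+3b)/L³ = 20·(5/2)²·((5/2)+3·(15/2))/10³ = 25/8 kN
  M_B = -Pa²b/L² = -20·(5/2)²·(15/2)/10² = -75/8 kN·m
Superposition: R_A = 10457/540 kN, M_A = 950/27 kN·m, R_B = 4123/540 kN, M_B = -1127/54 kN·m

R_A = 10457/540 kN, M_A = 950/27 kN·m, R_B = 4123/540 kN, M_B = -1127/54 kN·m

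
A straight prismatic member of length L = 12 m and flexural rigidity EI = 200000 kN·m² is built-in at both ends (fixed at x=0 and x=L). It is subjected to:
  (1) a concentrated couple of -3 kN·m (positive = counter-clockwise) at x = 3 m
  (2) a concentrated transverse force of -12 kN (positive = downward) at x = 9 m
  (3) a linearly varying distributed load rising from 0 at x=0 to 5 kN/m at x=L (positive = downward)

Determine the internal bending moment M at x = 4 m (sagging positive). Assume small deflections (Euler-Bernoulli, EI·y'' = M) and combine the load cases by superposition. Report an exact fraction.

M(4) = 1169/144 kN·m

Load 1 — applied couple M₀=-3 kN·m at a=3 m (b=L-a=9):
  M_1 = R_Ax - M_A - M₀  [x>a] with R_A=-9/32, M_A=9/16 = (-9/32)·4 - (9/16) - (-3) = 21/16 kN·m
Load 2 — point force P=-12 kN at a=9 m (b=L-a=3):
  M_2 = Pb²(3a+b)x/L³ - Pab²/L²  [x≤a] = (-12)·3²·(3·9+3)·4/12³ - (-12)·9·3²/12² = -3/4 kN·m
Load 3 — triangular load w₀=5 kN/m (0→w₀ over full span):
  M_3 = 3w₀Lx/20 - w₀L²/30 - w₀x³/(6L) = 3·5·12·4/20 - 5·12²/30 - 5·4³/(6·12) = 68/9 kN·m
Superposition: M = Σ M_i = 1169/144 kN·m ≈ 8.118056 kN·m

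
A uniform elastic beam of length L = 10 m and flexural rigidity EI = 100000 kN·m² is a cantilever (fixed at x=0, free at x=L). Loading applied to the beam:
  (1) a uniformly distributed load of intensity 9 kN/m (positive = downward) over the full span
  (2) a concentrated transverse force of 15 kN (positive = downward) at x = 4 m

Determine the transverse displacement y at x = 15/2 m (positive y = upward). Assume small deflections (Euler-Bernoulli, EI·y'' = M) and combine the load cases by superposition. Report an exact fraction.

y(15/2) = -211319/2560000 m

Load 1 — uniform load w=9 kN/m over full span:
  y_1 = -wx²(x²-4Lx+6L²)/(24EI) = -9·(15/2)²·((15/2)²-4·10·(15/2)+6·10²)/(24·100000) = -1539/20480 m
Load 2 — point force P=15 kN at a=4 m (b=L-a=6):
  y_2 = -Pa²(3x-a)/(6EI)  [x>a] = -15·4²·(3·(15/2)-4)/(6·100000) = -37/5000 m
Superposition: y = Σ y_i = -211319/2560000 m ≈ -0.082546 m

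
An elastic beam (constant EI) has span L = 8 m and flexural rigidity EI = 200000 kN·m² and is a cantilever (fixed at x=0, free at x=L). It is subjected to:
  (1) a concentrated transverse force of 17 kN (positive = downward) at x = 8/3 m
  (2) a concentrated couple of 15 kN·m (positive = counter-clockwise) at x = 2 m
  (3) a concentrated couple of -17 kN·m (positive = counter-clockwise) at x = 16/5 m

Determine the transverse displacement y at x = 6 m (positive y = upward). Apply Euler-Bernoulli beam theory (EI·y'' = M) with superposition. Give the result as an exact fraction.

y(6) = -403277/202500000 m

Load 1 — point force P=17 kN at a=8/3 m (b=L-a=16/3):
  y_1 = -Pa²(3x-a)/(6EI)  [x>a] = -17·(8/3)²·(3·6-(8/3))/(6·200000) = -391/253125 m
Load 2 — applied couple M₀=15 kN·m at a=2 m (b=L-a=6):
  y_2 = M₀a(2x-a)/(2EI)  [x>a] = 15·2·(2·6-2)/(2·200000) = 3/4000 m
Load 3 — applied couple M₀=-17 kN·m at a=16/5 m (b=L-a=24/5):
  y_3 = M₀a(2x-a)/(2EI)  [x>a] = (-17)·(16/5)·(2·6-(16/5))/(2·200000) = -187/156250 m
Superposition: y = Σ y_i = -403277/202500000 m ≈ -0.001991 m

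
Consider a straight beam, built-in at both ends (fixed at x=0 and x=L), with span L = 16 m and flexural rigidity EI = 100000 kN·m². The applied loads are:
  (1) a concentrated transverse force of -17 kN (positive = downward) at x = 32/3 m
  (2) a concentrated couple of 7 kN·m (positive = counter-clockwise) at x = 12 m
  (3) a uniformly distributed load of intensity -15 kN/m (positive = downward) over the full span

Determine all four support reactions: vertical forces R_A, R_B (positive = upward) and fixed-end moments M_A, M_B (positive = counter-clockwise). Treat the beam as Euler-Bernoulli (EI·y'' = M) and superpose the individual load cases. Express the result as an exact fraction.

Load 1 — point force P=-17 kN at a=32/3 m (b=L-a=16/3):
  R_A = Pb²(3a+b)/L³ = (-17)·(16/3)²·(3·(32/3)+(16/3))/16³ = -119/27 kN
  M_A = Pab²/L² = (-17)·(32/3)·(16/3)²/16² = -544/27 kN·m
  R_B = Pa²(a+3b)/L³ = (-17)·(32/3)²·((32/3)+3·(16/3))/16³ = -340/27 kN
  M_B = -Pa²b/L² = -(-17)·(32/3)²·(16/3)/16² = 1088/27 kN·m
Load 2 — applied couple M₀=7 kN·m at a=12 m (b=L-a=4):
  R_A = 6M₀ab/L³ = 6·7·12·4/16³ = 63/128 kN
  M_A = M₀b(2a-b)/L² = 7·4·(2·12-4)/16² = 35/16 kN·m
  R_B = -6M₀ab/L³ = -6·7·12·4/16³ = -63/128 kN
  M_B = M₀a(2b-a)/L² = 7·12·(2·4-12)/16² = -21/16 kN·m
Load 3 — uniform load w=-15 kN/m over full span:
  R_A = wL/2 = (-15)·16/2 = -120 kN
  M_A = wL²/12 = (-15)·16²/12 = -320 kN·m
  R_B = wL/2 = (-15)·16/2 = -120 kN
  M_B = -wL²/12 = -(-15)·16²/12 = 320 kN·m
Superposition: R_A = -428251/3456 kN, M_A = -145999/432 kN·m, R_B = -459941/3456 kN, M_B = 155081/432 kN·m

R_A = -428251/3456 kN, M_A = -145999/432 kN·m, R_B = -459941/3456 kN, M_B = 155081/432 kN·m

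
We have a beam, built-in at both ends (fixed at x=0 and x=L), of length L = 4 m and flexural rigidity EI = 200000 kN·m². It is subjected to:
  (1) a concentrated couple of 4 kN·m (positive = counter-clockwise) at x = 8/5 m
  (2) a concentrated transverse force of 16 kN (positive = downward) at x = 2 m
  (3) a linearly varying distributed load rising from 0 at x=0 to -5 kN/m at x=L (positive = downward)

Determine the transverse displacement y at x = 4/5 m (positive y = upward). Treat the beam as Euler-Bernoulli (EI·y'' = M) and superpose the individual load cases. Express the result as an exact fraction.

Load 1 — applied couple M₀=4 kN·m at a=8/5 m (b=L-a=12/5):
  y_1 = (R_Ax³/6 - M_Ax²/2)/EI  [x≤a] with R_A=36/25, M_A=12/25 = ((36/25)·(4/5)³/6 - (12/25)·(4/5)²/2)/200000 = -3/19531250 m
Load 2 — point force P=16 kN at a=2 m (b=L-a=2):
  y_2 = -Pb²x²(3aL-(3a+b)x)/(6L³EI)  [x≤a] = -16·2²·(4/5)²·(3·2·4-(3·2+2)·(4/5))/(6·4³·200000) = -11/1171875 m
Load 3 — triangular load w₀=-5 kN/m (0→w₀ over full span):
  y_3 = -w₀x²(L-x)²(x+2L)/(120LEI) = -(-5)·(4/5)²·(4-(4/5))²·((4/5)+2·4)/(120·4·200000) = 88/29296875 m
Superposition: y = Σ y_i = -383/58593750 m ≈ -0.000007 m

y(4/5) = -383/58593750 m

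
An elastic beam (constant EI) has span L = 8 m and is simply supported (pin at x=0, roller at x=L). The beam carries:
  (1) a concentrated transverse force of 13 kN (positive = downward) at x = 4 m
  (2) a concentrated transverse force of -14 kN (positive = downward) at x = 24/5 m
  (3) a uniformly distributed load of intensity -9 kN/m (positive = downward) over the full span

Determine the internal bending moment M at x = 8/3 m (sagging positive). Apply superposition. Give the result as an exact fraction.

M(8/3) = -308/5 kN·m

Load 1 — point force P=13 kN at a=4 m (b=L-a=4):
  M_1 = Pbx/L  [x≤a] = 13·4·(8/3)/8 = 52/3 kN·m
Load 2 — point force P=-14 kN at a=24/5 m (b=L-a=16/5):
  M_2 = Pbx/L  [x≤a] = (-14)·(16/5)·(8/3)/8 = -224/15 kN·m
Load 3 — uniform load w=-9 kN/m over full span:
  M_3 = wx(L-x)/2 = (-9)·(8/3)·(8-(8/3))/2 = -64 kN·m
Superposition: M = Σ M_i = -308/5 kN·m ≈ -61.600000 kN·m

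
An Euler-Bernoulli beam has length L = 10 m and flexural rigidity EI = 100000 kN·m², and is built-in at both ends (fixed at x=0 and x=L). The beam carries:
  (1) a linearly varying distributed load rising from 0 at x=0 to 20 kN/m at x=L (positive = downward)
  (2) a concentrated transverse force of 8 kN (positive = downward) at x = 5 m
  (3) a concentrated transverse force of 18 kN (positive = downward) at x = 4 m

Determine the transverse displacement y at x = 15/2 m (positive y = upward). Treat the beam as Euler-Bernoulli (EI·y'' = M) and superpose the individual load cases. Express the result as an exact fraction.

y(15/2) = -3371/1536000 m

Load 1 — triangular load w₀=20 kN/m (0→w₀ over full span):
  y_1 = -w₀x²(L-x)²(x+2L)/(120LEI) = -20·(15/2)²·(10-(15/2))²·((15/2)+2·10)/(120·10·100000) = -33/20480 m
Load 2 — point force P=8 kN at a=5 m (b=L-a=5):
  y_2 = -Pa²(L-x)²(3bL-(3b+a)(L-x))/(6L³EI)  [x>a] = -8·5²·(10-(15/2))²·(3·5·10-(3·5+5)·(10-(15/2)))/(6·10³·100000) = -1/4800 m
Load 3 — point force P=18 kN at a=4 m (b=L-a=6):
  y_3 = -Pa²(L-x)²(3bL-(3b+a)(L-x))/(6L³EI)  [x>a] = -18·4²·(10-(15/2))²·(3·6·10-(3·6+4)·(10-(15/2)))/(6·10³·100000) = -3/8000 m
Superposition: y = Σ y_i = -3371/1536000 m ≈ -0.002195 m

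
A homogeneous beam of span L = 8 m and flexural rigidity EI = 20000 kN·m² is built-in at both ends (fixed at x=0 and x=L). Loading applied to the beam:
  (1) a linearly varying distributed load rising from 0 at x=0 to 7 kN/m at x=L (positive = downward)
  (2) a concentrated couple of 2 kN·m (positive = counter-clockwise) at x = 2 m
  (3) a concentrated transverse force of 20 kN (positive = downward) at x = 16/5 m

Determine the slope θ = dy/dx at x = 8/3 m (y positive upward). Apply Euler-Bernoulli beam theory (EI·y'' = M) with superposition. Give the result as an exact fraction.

θ(8/3) = -80471/60750000 rad

Load 1 — triangular load w₀=7 kN/m (0→w₀ over full span):
  θ_1 = -w₀(2x(L-x)(L-2x)(x+2L)+x²(L-x)²)/(120LEI) = -7·(2·(8/3)·(8-(8/3))·(8-2·(8/3))·((8/3)+2·8)+(8/3)²·(8-(8/3))²)/(120·8·20000) = -448/759375 rad
Load 2 — applied couple M₀=2 kN·m at a=2 m (b=L-a=6):
  θ_2 = (R_Ax²/2 - M_Ax - M₀(x-a))/EI  [x>a] with R_A=9/32, M_A=-3/8 = ((9/32)·(8/3)²/2 - (-3/8)·(8/3) - 2·((8/3)-2))/20000 = 1/30000 rad
Load 3 — point force P=20 kN at a=16/5 m (b=L-a=24/5):
  θ_3 = -Pb²x(2aL-(3a+b)x)/(2L³EI)  [x≤a] = -20·(24/5)²·(8/3)·(2·(16/5)·8-(3·(16/5)+(24/5))·(8/3))/(2·8³·20000) = -12/15625 rad
Superposition: θ = Σ θ_i = -80471/60750000 rad ≈ -0.001325 rad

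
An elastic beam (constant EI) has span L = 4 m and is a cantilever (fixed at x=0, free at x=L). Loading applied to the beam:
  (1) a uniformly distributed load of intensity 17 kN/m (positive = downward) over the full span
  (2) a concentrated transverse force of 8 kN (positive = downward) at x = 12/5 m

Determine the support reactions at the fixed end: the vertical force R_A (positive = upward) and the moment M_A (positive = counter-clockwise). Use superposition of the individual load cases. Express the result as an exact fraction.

Load 1 — uniform load w=17 kN/m over full span:
  R_A = wL = 17·4 = 68 kN
  M_A = wL²/2 = 17·4²/2 = 136 kN·m
Load 2 — point force P=8 kN at a=12/5 m (b=L-a=8/5):
  R_A = P = 8 kN
  M_A = Pa = 8·(12/5) = 96/5 kN·m
Superposition: R_A = 76 kN, M_A = 776/5 kN·m

R_A = 76 kN, M_A = 776/5 kN·m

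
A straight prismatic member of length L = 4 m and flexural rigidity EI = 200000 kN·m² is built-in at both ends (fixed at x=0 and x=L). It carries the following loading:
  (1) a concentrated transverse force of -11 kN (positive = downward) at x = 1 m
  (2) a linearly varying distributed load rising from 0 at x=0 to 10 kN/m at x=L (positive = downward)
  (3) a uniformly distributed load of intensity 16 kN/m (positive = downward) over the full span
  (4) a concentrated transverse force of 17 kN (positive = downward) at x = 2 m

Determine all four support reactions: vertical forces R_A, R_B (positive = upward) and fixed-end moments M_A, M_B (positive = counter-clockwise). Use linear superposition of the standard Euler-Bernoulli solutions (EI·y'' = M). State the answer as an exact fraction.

Load 1 — point force P=-11 kN at a=1 m (b=L-a=3):
  R_A = Pb²(3a+b)/L³ = (-11)·3²·(3·1+3)/4³ = -297/32 kN
  M_A = Pab²/L² = (-11)·1·3²/4² = -99/16 kN·m
  R_B = Pa²(a+3b)/L³ = (-11)·1²·(1+3·3)/4³ = -55/32 kN
  M_B = -Pa²b/L² = -(-11)·1²·3/4² = 33/16 kN·m
Load 2 — triangular load w₀=10 kN/m (0→w₀ over full span):
  R_A = 3w₀L/20 = 3·10·4/20 = 6 kN
  M_A = w₀L²/30 = 10·4²/30 = 16/3 kN·m
  R_B = 7w₀L/20 = 7·10·4/20 = 14 kN
  M_B = -w₀L²/20 = -10·4²/20 = -8 kN·m
Load 3 — uniform load w=16 kN/m over full span:
  R_A = wL/2 = 16·4/2 = 32 kN
  M_A = wL²/12 = 16·4²/12 = 64/3 kN·m
  R_B = wL/2 = 16·4/2 = 32 kN
  M_B = -wL²/12 = -16·4²/12 = -64/3 kN·m
Load 4 — point force P=17 kN at a=2 m (b=L-a=2):
  R_A = Pb²(3a+b)/L³ = 17·2²·(3·2+2)/4³ = 17/2 kN
  M_A = Pab²/L² = 17·2·2²/4² = 17/2 kN·m
  R_B = Pa²(a+3b)/L³ = 17·2²·(2+3·2)/4³ = 17/2 kN
  M_B = -Pa²b/L² = -17·2²·2/4² = -17/2 kN·m
Superposition: R_A = 1191/32 kN, M_A = 1391/48 kN·m, R_B = 1689/32 kN, M_B = -1717/48 kN·m

R_A = 1191/32 kN, M_A = 1391/48 kN·m, R_B = 1689/32 kN, M_B = -1717/48 kN·m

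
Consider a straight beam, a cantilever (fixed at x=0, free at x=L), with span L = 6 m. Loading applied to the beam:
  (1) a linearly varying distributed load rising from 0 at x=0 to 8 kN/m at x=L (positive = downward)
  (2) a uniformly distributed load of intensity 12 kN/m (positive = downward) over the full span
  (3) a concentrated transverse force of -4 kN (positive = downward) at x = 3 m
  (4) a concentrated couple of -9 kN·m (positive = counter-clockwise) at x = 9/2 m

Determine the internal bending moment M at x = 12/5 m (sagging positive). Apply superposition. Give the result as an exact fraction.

M(12/5) = -15729/125 kN·m

Load 1 — triangular load w₀=8 kN/m (0→w₀ over full span):
  M_1 = w₀Lx/2 - w₀L²/3 - w₀x³/(6L) = 8·6·(12/5)/2 - 8·6²/3 - 8·(12/5)³/(6·6) = -5184/125 kN·m
Load 2 — uniform load w=12 kN/m over full span:
  M_2 = -w(L-x)²/2 = -12·(6-(12/5))²/2 = -1944/25 kN·m
Load 3 — point force P=-4 kN at a=3 m (b=L-a=3):
  M_3 = -P(a-x)  [x≤a] = -(-4)·(3-(12/5)) = 12/5 kN·m
Load 4 — applied couple M₀=-9 kN·m at a=9/2 m (b=L-a=3/2):
  M_4 = M₀  [x≤a] = (-9) = -9 kN·m
Superposition: M = Σ M_i = -15729/125 kN·m ≈ -125.832000 kN·m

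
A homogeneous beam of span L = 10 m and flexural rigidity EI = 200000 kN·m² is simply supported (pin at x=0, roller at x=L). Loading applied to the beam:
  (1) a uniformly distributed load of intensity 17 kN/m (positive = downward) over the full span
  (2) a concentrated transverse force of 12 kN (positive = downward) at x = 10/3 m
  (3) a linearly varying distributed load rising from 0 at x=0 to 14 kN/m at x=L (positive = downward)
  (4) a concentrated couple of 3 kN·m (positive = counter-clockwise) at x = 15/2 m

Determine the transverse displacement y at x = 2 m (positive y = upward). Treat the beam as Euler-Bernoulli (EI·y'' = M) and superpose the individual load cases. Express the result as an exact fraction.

Load 1 — uniform load w=17 kN/m over full span:
  y_1 = -wx(L³-2Lx²+x³)/(24EI) = -17·2·(10³-2·10·2²+2³)/(24·200000) = -493/75000 m
Load 2 — point force P=12 kN at a=10/3 m (b=L-a=20/3):
  y_2 = -Pbx(L²-b²-x²)/(6LEI)  [x≤a] = -12·(20/3)·2·(10²-(20/3)²-2²)/(6·10·200000) = -58/84375 m
Load 3 — triangular load w₀=14 kN/m (0→w₀ over full span):
  y_3 = -w₀x(7L⁴-10L²x²+3x⁴)/(360LEI) = -14·2·(7·10⁴-10·10²·2²+3·2⁴)/(360·10·200000) = -602/234375 m
Load 4 — applied couple M₀=3 kN·m at a=15/2 m (b=L-a=5/2):
  y_4 = (M₀x³/(6L)+C₁x)/EI  [x≤a] with C₁=M₀(3b²-L²)/(6L)=-65/16 = (3·2³/(6·10)+(-65/16)·2)/200000 = -309/8000000 m
Superposition: y = Σ y_i = -10657331/1080000000 m ≈ -0.009868 m

y(2) = -10657331/1080000000 m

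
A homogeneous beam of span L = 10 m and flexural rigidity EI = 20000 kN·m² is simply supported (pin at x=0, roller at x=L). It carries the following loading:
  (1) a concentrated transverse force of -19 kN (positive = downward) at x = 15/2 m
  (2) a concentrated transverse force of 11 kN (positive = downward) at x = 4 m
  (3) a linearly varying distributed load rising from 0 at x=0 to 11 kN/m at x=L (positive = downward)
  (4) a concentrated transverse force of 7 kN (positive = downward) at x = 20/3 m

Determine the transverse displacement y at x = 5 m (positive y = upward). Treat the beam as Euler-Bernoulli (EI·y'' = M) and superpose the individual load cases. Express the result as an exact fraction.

y(5) = -2033611/51840000 m

Load 1 — point force P=-19 kN at a=15/2 m (b=L-a=5/2):
  y_1 = -Pbx(L²-b²-x²)/(6LEI)  [x≤a] = -(-19)·(5/2)·5·(10²-(5/2)²-5²)/(6·10·20000) = 209/15360 m
Load 2 — point force P=11 kN at a=4 m (b=L-a=6):
  y_2 = -Pa(L-x)(2Lx-a²-x²)/(6LEI)  [x>a] = -11·4·(10-5)·(2·10·5-4²-5²)/(6·10·20000) = -649/60000 m
Load 3 — triangular load w₀=11 kN/m (0→w₀ over full span):
  y_3 = -w₀x(7L⁴-10L²x²+3x⁴)/(360LEI) = -11·5·(7·10⁴-10·10²·5²+3·5⁴)/(360·10·20000) = -55/1536 m
Load 4 — point force P=7 kN at a=20/3 m (b=L-a=10/3):
  y_4 = -Pbx(L²-b²-x²)/(6LEI)  [x≤a] = -7·(10/3)·5·(10²-(10/3)²-5²)/(6·10·20000) = -161/25920 m
Superposition: y = Σ y_i = -2033611/51840000 m ≈ -0.039229 m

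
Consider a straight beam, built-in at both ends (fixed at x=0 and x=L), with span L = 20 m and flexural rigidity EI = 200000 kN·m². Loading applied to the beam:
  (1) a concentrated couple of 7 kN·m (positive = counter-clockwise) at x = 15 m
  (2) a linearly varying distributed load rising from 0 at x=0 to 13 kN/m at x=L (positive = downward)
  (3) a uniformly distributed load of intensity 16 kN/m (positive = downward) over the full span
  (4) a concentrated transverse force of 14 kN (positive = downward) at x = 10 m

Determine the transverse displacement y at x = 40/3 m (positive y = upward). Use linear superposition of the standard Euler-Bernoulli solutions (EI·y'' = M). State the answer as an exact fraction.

y(40/3) = -116947/2916000 m

Load 1 — applied couple M₀=7 kN·m at a=15 m (b=L-a=5):
  y_1 = (R_Ax³/6 - M_Ax²/2)/EI  [x≤a] with R_A=63/160, M_A=35/16 = ((63/160)·(40/3)³/6 - (35/16)·(40/3)²/2)/200000 = -7/36000 m
Load 2 — triangular load w₀=13 kN/m (0→w₀ over full span):
  y_2 = -w₀x²(L-x)²(x+2L)/(120LEI) = -13·(40/3)²·(20-(40/3))²·((40/3)+2·20)/(120·20·200000) = -208/18225 m
Load 3 — uniform load w=16 kN/m over full span:
  y_3 = -wx²(L-x)²/(24EI) = -16·(40/3)²·(20-(40/3))²/(24·200000) = -32/1215 m
Load 4 — point force P=14 kN at a=10 m (b=L-a=10):
  y_4 = -Pa²(L-x)²(3bL-(3b+a)(L-x))/(6L³EI)  [x>a] = -14·10²·(20-(40/3))²·(3·10·20-(3·10+10)·(20-(40/3)))/(6·20³·200000) = -7/3240 m
Superposition: y = Σ y_i = -116947/2916000 m ≈ -0.040105 m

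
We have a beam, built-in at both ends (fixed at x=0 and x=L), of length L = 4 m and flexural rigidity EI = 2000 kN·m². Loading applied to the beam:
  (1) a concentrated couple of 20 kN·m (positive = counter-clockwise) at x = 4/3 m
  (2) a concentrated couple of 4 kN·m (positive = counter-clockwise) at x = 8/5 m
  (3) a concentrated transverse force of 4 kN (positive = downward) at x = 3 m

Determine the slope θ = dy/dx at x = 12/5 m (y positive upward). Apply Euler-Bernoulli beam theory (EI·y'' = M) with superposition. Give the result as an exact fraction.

Load 1 — applied couple M₀=20 kN·m at a=4/3 m (b=L-a=8/3):
  θ_1 = (R_Ax²/2 - M_Ax - M₀(x-a))/EI  [x>a] with R_A=20/3, M_A=0 = ((20/3)·(12/5)²/2 - 0·(12/5) - 20·((12/5)-(4/3)))/2000 = -2/1875 rad
Load 2 — applied couple M₀=4 kN·m at a=8/5 m (b=L-a=12/5):
  θ_2 = (R_Ax²/2 - M_Ax - M₀(x-a))/EI  [x>a] with R_A=36/25, M_A=12/25 = ((36/25)·(12/5)²/2 - (12/25)·(12/5) - 4·((12/5)-(8/5)))/2000 = -8/78125 rad
Load 3 — point force P=4 kN at a=3 m (b=L-a=1):
  θ_3 = -Pb²x(2aL-(3a+b)x)/(2L³EI)  [x≤a] = -4·1²·(12/5)·(2·3·4-(3·3+1)·(12/5))/(2·4³·2000) = 0 rad
Superposition: θ = Σ θ_i = -274/234375 rad ≈ -0.001169 rad

θ(12/5) = -274/234375 rad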